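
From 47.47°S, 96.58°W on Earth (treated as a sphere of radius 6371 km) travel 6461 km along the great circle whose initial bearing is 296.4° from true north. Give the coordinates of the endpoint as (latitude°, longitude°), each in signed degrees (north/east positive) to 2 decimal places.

Angular distance δ = d/R = 6461/6371 = 1.01413 rad; initial bearing θ = 5.1732 rad.
sin φ₂ = sin φ₁ cos δ + cos φ₁ sin δ cos θ = (-0.7369)(0.5284) + (0.6760)(0.8490)(0.4446) = -0.1342, so φ₂ = -7.71°.
Δλ = atan2(sin θ sin δ cos φ₁, cos δ − sin φ₁ sin φ₂) = atan2(-0.5141, 0.4295) = -50.122°.
λ₂ = -96.580° − 50.122° = -146.70°.

-7.71°, -146.70°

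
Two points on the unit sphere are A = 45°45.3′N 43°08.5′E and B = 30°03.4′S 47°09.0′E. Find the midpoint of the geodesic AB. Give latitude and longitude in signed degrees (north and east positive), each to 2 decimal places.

7.85°, 45.36°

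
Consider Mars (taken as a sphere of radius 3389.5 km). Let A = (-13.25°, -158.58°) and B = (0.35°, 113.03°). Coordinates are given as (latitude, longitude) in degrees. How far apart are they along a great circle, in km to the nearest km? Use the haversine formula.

Let φ₁ = -0.2313 rad, φ₂ = 0.0061 rad, and Δλ = -1.5427 rad.
Haversine: a = sin²(Δφ/2) + cos φ₁ cos φ₂ sin²(Δλ/2) = 0.0140 + (0.9734)(1.0000)(0.4860) = 0.48703.
Central angle c = 2·arcsin(√a) = 1.54485 rad.
Distance = R·c = 3389.5 × 1.5448 ≈ 5236 km.

5236 km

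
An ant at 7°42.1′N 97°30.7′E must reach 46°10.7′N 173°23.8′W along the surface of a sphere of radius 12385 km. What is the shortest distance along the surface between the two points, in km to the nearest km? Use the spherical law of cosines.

18119 km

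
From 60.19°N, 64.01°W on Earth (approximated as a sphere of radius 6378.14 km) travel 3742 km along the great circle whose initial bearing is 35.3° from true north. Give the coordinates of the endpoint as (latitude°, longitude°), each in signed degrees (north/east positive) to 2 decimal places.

Angular distance δ = d/R = 3742/6378.14 = 0.58669 rad; initial bearing θ = 0.6161 rad.
sin φ₂ = sin φ₁ cos δ + cos φ₁ sin δ cos θ = (0.8677)(0.8328) + (0.4971)(0.5536)(0.8161) = 0.9472, so φ₂ = 71.30°.
Δλ = atan2(sin θ sin δ cos φ₁, cos δ − sin φ₁ sin φ₂) = atan2(0.1590, 0.0109) = 86.073°.
λ₂ = -64.010° + 86.073° = 22.06°.

71.30°, 22.06°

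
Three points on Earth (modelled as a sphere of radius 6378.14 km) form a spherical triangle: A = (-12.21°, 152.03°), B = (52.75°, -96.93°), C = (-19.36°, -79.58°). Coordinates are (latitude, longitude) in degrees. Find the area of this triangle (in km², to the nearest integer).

Side lengths (central angles): a = 1.2857, b = 2.0973, c = 1.9614 rad; semiperimeter s = 2.6722.
By l'Huilier's theorem, tan(E/4) = √[tan(s/2) tan((s−a)/2) tan((s−b)/2) tan((s−c)/2)], giving spherical excess E = 2.2128 rad.
Area = E·R² = 2.2128 × (6378.14)² ≈ 90018228 km².

90018228 km²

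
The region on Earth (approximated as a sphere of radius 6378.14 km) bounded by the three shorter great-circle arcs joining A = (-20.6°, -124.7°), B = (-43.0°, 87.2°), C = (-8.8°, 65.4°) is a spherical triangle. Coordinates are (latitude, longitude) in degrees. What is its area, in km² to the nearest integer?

5508808 km²

Side lengths (central angles): a = 0.6835, b = 2.6000, c = 1.9190 rad; semiperimeter s = 2.6012.
By l'Huilier's theorem, tan(E/4) = √[tan(s/2) tan((s−a)/2) tan((s−b)/2) tan((s−c)/2)], giving spherical excess E = 0.1354 rad.
Area = E·R² = 0.1354 × (6378.14)² ≈ 5508808 km².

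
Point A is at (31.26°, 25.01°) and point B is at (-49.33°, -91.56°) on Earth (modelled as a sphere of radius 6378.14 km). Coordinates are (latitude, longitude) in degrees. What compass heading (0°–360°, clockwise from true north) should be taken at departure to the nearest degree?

Δλ = -116.570° = -2.0345 rad.
y = sin Δλ · cos φ₂ = (-0.8944)(0.6517) = -0.5829
x = cos φ₁ sin φ₂ − sin φ₁ cos φ₂ cos Δλ = (0.8548)(-0.7585) − (0.5189)(0.6517)(-0.4473) = -0.4971
θ = atan2(y, x) = -130.46°; adding 360° gives 230°.

230°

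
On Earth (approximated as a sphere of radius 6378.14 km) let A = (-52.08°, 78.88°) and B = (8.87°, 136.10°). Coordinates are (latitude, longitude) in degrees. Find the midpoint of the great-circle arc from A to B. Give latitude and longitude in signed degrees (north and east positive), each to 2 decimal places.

-24.11°, 114.73°

Central angle δ = 1.3622 rad. Interpolating on the sphere with fraction f = 0.5:
P = [sin((1−f)δ)·A + sin(fδ)·B] / sin δ = 0.6436·A + 0.6436·B in Cartesian coordinates,
giving P = (-0.3819, 0.8290, -0.4085), i.e. latitude -24.11°, longitude 114.73°.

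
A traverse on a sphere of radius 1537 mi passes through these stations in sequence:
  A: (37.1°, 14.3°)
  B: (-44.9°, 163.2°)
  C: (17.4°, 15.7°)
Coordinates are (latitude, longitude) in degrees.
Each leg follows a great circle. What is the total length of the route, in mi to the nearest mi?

Leg A→B: central angle 2.7130 rad, distance 4169.9 mi.
Leg B→C: central angle 2.4673 rad, distance 3792.3 mi.
Total: 4169.9 + 3792.3 ≈ 7962 mi.

7962 mi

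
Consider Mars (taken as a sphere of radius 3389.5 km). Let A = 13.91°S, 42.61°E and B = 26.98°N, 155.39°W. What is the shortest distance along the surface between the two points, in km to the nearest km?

9389 km

With latitudes φ₁ = -13.910°, φ₂ = 26.980° and longitude difference Δλ = 162.000°:
Haversine: a = sin²(Δφ/2) + cos φ₁ cos φ₂ sin²(Δλ/2) = 0.1220 + (0.9707)(0.8912)(0.9755) = 0.96588.
Central angle c = 2·arcsin(√a) = 2.77002 rad.
Distance = R·c = 3389.5 × 2.7700 ≈ 9389 km.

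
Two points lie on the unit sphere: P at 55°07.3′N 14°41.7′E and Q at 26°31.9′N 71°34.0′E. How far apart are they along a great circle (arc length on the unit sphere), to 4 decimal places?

With latitudes φ₁ = 55.122°, φ₂ = 26.532° and longitude difference Δλ = 56.872°:
cos c = sin φ₁ sin φ₂ + cos φ₁ cos φ₂ cos Δλ = (0.8204)(0.4467) + (0.5718)(0.8947)(0.5465) = 0.64606,
so c = arccos(0.64606) = 0.86839 rad.
On the unit sphere the arc length equals the central angle: 0.8684.

0.8684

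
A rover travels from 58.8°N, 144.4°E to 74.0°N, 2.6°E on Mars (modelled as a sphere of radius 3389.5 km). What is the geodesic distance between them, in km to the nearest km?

2648 km

With latitudes φ₁ = 58.800°, φ₂ = 74.000° and longitude difference Δλ = -141.800°:
Haversine: a = sin²(Δφ/2) + cos φ₁ cos φ₂ sin²(Δλ/2) = 0.0175 + (0.5180)(0.2756)(0.8929) = 0.14499.
Central angle c = 2·arcsin(√a) = 0.78127 rad.
Distance = R·c = 3389.5 × 0.7813 ≈ 2648 km.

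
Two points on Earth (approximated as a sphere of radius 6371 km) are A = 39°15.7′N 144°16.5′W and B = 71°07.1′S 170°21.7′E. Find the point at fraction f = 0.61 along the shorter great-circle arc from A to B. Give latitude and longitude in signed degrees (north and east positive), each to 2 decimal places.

-29.31°, -160.18°

The central angle between A and B is δ = 2.0073 rad.
With f = 0.61, the slerp weights are sin((1−f)δ)/sin δ = 0.7783 and sin(fδ)/sin δ = 1.0379.
Weighted sum of the unit vectors: (0.7783)·(-0.6286,-0.4521,0.6329) + (1.0379)·(-0.3190,0.0542,-0.9462) = (-0.8203, -0.2956, -0.4895).
Converting back: φ = atan2(z, √(x²+y²)) = -29.31°, λ = atan2(y, x) = -160.18°.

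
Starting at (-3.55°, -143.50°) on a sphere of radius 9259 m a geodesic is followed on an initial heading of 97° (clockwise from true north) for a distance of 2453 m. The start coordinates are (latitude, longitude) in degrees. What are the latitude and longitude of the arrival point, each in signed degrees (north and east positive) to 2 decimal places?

Angular distance δ = d/R = 2453/9259 = 0.26493 rad; initial bearing θ = 1.6930 rad.
sin φ₂ = sin φ₁ cos δ + cos φ₁ sin δ cos θ = (-0.0619)(0.9651) + (0.9981)(0.2618)(-0.1219) = -0.0916, so φ₂ = -5.26°.
Δλ = atan2(sin θ sin δ cos φ₁, cos δ − sin φ₁ sin φ₂) = atan2(0.2594, 0.9594) = 15.129°.
λ₂ = -143.500° + 15.129° = -128.37°.

-5.26°, -128.37°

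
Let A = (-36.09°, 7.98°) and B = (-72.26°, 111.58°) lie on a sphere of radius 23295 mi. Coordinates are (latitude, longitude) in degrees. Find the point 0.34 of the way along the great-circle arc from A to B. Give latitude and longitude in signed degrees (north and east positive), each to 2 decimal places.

-54.70°, 19.87°

Central angle δ = 1.0436 rad. Interpolating on the sphere with fraction f = 0.34:
P = [sin((1−f)δ)·A + sin(fδ)·B] / sin δ = 0.7354·A + 0.4020·B in Cartesian coordinates,
giving P = (0.5435, 0.1964, -0.8161), i.e. latitude -54.70°, longitude 19.87°.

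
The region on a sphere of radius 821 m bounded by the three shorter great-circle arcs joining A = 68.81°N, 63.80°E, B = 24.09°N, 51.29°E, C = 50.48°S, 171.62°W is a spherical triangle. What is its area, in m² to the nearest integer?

1694203 m²

Side lengths (central angles): a = 2.4044, b = 2.5864, c = 0.7916 rad; semiperimeter s = 2.8912.
By l'Huilier's theorem, tan(E/4) = √[tan(s/2) tan((s−a)/2) tan((s−b)/2) tan((s−c)/2)], giving spherical excess E = 2.5135 rad.
Area = E·R² = 2.5135 × (821)² ≈ 1694203 m².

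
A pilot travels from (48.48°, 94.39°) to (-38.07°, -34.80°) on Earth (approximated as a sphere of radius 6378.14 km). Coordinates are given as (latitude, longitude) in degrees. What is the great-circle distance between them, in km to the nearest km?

15843 km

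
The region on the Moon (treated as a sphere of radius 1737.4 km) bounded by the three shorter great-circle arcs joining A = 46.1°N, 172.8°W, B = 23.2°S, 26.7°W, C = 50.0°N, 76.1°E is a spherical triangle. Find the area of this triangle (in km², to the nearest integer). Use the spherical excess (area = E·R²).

Side lengths (central angles): a = 2.0182, b = 1.1685, c = 2.5198 rad; semiperimeter s = 2.8533.
By l'Huilier's theorem, tan(E/4) = √[tan(s/2) tan((s−a)/2) tan((s−b)/2) tan((s−c)/2)], giving spherical excess E = 2.5977 rad.
Area = E·R² = 2.5977 × (1737.4)² ≈ 7841430 km².

7841430 km²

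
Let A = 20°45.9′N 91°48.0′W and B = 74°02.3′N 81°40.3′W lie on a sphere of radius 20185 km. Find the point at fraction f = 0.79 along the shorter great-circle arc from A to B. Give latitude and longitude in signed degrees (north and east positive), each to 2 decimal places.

The central angle between A and B is δ = 0.9348 rad.
With f = 0.79, the slerp weights are sin((1−f)δ)/sin δ = 0.2425 and sin(fδ)/sin δ = 0.8368.
Weighted sum of the unit vectors: (0.2425)·(-0.0294,-0.9346,0.3545) + (0.8368)·(0.0398,-0.2721,0.9614) = (0.0262, -0.4543, 0.8905).
Converting back: φ = atan2(z, √(x²+y²)) = 62.93°, λ = atan2(y, x) = -86.70°.

62.93°, -86.70°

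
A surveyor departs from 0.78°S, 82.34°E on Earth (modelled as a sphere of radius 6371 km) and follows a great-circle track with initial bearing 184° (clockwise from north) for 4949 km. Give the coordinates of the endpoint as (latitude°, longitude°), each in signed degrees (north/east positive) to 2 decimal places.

-45.15°, 78.36°

Angular distance δ = d/R = 4949/6371 = 0.77680 rad; initial bearing θ = 3.2114 rad.
sin φ₂ = sin φ₁ cos δ + cos φ₁ sin δ cos θ = (-0.0136)(0.7132) + (0.9999)(0.7010)(-0.9976) = -0.7089, so φ₂ = -45.15°.
Δλ = atan2(sin θ sin δ cos φ₁, cos δ − sin φ₁ sin φ₂) = atan2(-0.0489, 0.7035) = -3.976°.
λ₂ = 82.340° − 3.976° = 78.36°.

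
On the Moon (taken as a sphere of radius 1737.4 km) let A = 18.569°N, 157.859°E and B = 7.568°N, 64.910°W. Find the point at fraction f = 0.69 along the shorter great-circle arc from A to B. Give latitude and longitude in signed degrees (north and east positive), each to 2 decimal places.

26.36°, -102.60°

Central angle δ = 2.2756 rad. Interpolating on the sphere with fraction f = 0.69:
P = [sin((1−f)δ)·A + sin(fδ)·B] / sin δ = 0.8512·A + 1.3128·B in Cartesian coordinates,
giving P = (-0.1955, -0.8745, 0.4439), i.e. latitude 26.36°, longitude -102.60°.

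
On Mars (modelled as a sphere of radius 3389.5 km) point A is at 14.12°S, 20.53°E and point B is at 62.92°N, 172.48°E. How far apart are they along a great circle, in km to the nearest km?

In radians: φ₁ = -0.2464, φ₂ = 1.0982, Δλ = 151.950° = 2.6520 rad.
cos c = sin φ₁ sin φ₂ + cos φ₁ cos φ₂ cos Δλ = (-0.2440)(0.8904) + (0.9698)(0.4552)(-0.8825) = -0.60683,
so c = arccos(-0.60683) = 2.22287 rad.
Distance = R·c = 3389.5 × 2.2229 ≈ 7534 km.

7534 km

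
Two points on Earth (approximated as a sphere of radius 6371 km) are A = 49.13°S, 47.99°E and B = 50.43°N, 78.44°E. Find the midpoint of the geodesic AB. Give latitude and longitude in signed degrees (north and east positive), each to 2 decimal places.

0.67°, 63.01°

Central angle δ = 1.7963 rad. Interpolating on the sphere with fraction f = 0.5:
P = [sin((1−f)δ)·A + sin(fδ)·B] / sin δ = 0.8025·A + 0.8025·B in Cartesian coordinates,
giving P = (0.4539, 0.8910, 0.0118), i.e. latitude 0.67°, longitude 63.01°.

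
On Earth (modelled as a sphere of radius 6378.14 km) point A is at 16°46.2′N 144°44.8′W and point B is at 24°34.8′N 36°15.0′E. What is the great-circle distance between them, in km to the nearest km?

Let φ₁ = 0.2927 rad, φ₂ = 0.4290 rad, and Δλ = -3.1242 rad.
cos c = sin φ₁ sin φ₂ + cos φ₁ cos φ₂ cos Δλ = (0.2885)(0.4160) + (0.9575)(0.9094)(-0.9998) = -0.75056,
so c = arccos(-0.75056) = 2.41970 rad.
Distance = R·c = 6378.14 × 2.4197 ≈ 15433 km.

15433 km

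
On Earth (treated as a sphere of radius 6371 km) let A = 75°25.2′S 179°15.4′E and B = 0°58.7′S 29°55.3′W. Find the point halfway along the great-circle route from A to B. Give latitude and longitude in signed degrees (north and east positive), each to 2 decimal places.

The central angle between A and B is δ = 1.7755 rad.
With f = 0.5, the slerp weights are sin((1−f)δ)/sin δ = 0.7922 and sin(fδ)/sin δ = 0.7922.
Weighted sum of the unit vectors: (0.7922)·(-0.2517,0.0033,-0.9678) + (0.7922)·(0.8666,-0.4987,-0.0171) = (0.4871, -0.3925, -0.7802).
Converting back: φ = atan2(z, √(x²+y²)) = -51.28°, λ = atan2(y, x) = -38.86°.

-51.28°, -38.86°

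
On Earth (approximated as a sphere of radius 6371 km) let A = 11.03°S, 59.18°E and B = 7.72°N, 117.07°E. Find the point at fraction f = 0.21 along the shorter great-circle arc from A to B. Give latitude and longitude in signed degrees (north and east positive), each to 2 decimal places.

The central angle between A and B is δ = 1.0572 rad.
With f = 0.21, the slerp weights are sin((1−f)δ)/sin δ = 0.8513 and sin(fδ)/sin δ = 0.2528.
Weighted sum of the unit vectors: (0.8513)·(0.5029,0.8429,-0.1913) + (0.2528)·(-0.4510,0.8824,0.1343) = (0.3141, 0.9406, -0.1289).
Converting back: φ = atan2(z, √(x²+y²)) = -7.41°, λ = atan2(y, x) = 71.54°.

-7.41°, 71.54°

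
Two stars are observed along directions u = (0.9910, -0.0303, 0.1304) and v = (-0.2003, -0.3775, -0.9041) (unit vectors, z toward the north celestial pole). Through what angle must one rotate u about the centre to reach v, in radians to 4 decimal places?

1.8807 rad

u·v = -0.3050; |u| = 1.0000, |v| = 1.0000.
cos θ = (u·v)/(|u||v|) = -0.3049, so θ = 1.8807 rad.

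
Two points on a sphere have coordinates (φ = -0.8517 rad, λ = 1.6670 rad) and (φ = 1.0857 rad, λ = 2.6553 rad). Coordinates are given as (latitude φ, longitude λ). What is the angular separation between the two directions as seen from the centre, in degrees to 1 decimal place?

119.8°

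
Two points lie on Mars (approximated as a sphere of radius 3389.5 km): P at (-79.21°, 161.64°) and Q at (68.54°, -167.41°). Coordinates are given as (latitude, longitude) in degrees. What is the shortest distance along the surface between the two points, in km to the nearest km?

8803 km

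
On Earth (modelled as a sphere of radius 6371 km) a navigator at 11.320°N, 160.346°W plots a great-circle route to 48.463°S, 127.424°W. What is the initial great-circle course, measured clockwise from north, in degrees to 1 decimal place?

Δλ = 32.922° = 0.5746 rad.
y = sin Δλ · cos φ₂ = (0.5435)(0.6631) = 0.3604
x = cos φ₁ sin φ₂ − sin φ₁ cos φ₂ cos Δλ = (0.9805)(-0.7485) − (0.1963)(0.6631)(0.8394) = -0.8432
θ = atan2(y, x) = 156.86°, so the bearing is 156.9°.

156.9°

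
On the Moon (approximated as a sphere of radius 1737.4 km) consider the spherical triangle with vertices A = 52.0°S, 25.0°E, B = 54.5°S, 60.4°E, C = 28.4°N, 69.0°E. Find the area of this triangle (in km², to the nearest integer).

997931 km²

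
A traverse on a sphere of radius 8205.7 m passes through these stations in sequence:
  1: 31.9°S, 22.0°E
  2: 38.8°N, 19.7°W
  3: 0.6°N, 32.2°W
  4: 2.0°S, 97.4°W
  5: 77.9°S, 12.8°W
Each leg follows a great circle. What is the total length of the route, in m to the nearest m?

Leg 1→2: central angle 1.4072 rad, distance 11546.9 m.
Leg 2→3: central angle 0.6960 rad, distance 5711.5 m.
Leg 3→4: central angle 1.1387 rad, distance 9343.5 m.
Leg 4→5: central angle 1.5169 rad, distance 12447.5 m.
Total: 11546.9 + 5711.5 + 9343.5 + 12447.5 ≈ 39049 m.

39049 m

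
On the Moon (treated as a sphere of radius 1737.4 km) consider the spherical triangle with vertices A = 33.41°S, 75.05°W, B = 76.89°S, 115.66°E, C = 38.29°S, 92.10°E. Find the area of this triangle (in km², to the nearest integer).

670516 km²

Side lengths (central angles): a = 0.6971, b = 1.8730, c = 1.2130 rad; semiperimeter s = 1.8915.
By l'Huilier's theorem, tan(E/4) = √[tan(s/2) tan((s−a)/2) tan((s−b)/2) tan((s−c)/2)], giving spherical excess E = 0.2221 rad.
Area = E·R² = 0.2221 × (1737.4)² ≈ 670516 km².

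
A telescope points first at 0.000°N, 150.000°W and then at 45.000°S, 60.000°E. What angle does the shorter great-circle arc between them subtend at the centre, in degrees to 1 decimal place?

127.8°

With latitudes φ₁ = 0.000°, φ₂ = -45.000° and longitude difference Δλ = -150.000°:
Haversine: a = sin²(Δφ/2) + cos φ₁ cos φ₂ sin²(Δλ/2) = 0.1464 + (1.0000)(0.7071)(0.9330) = 0.80619.
Central angle c = 2·arcsin(√a) = 2.22985 rad.
So the angular separation is 127.8°.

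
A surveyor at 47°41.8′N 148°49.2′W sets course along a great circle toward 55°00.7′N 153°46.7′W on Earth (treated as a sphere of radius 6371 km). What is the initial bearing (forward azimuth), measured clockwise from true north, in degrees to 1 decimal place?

339.0°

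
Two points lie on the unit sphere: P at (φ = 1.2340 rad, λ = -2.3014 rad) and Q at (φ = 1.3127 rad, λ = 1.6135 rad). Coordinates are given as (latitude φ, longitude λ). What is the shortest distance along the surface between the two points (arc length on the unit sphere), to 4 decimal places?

0.5506

Let φ₁ = 1.2340 rad, φ₂ = 1.3127 rad, and Δλ = -2.3683 rad.
cos c = sin φ₁ sin φ₂ + cos φ₁ cos φ₂ cos Δλ = (0.9438)(0.9669) + (0.3305)(0.2552)(-0.7156) = 0.85220,
so c = arccos(0.85220) = 0.55063 rad.
On the unit sphere the arc length equals the central angle: 0.5506.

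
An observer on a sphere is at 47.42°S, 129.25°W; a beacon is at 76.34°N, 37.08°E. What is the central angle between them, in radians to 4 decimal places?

2.6276 rad

In radians: φ₁ = -0.8276, φ₂ = 1.3324, Δλ = 166.330° = 2.9030 rad.
cos c = sin φ₁ sin φ₂ + cos φ₁ cos φ₂ cos Δλ = (-0.7363)(0.9717) + (0.6766)(0.2362)(-0.9717) = -0.87077,
so c = arccos(-0.87077) = 2.62756 rad.
So the angular separation is 2.6276 rad.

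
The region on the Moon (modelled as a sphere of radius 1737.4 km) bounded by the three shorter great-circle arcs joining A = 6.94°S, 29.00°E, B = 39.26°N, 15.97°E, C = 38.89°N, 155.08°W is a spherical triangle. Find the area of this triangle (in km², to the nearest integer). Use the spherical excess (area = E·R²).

Side lengths (central angles): a = 1.7701, b = 2.5803, c = 0.8334 rad; semiperimeter s = 2.5919.
By l'Huilier's theorem, tan(E/4) = √[tan(s/2) tan((s−a)/2) tan((s−b)/2) tan((s−c)/2)], giving spherical excess E = 0.4153 rad.
Area = E·R² = 0.4153 × (1737.4)² ≈ 1253524 km².

1253524 km²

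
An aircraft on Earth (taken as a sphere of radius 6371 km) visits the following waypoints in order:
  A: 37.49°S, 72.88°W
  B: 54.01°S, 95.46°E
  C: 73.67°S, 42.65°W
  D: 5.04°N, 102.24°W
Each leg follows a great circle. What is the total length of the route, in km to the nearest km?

Leg A→B: central angle 1.5350 rad, distance 9779.4 km.
Leg B→C: central angle 0.8586 rad, distance 5470.3 km.
Leg C→D: central angle 1.5133 rad, distance 9641.2 km.
Total: 9779.4 + 5470.3 + 9641.2 ≈ 24891 km.

24891 km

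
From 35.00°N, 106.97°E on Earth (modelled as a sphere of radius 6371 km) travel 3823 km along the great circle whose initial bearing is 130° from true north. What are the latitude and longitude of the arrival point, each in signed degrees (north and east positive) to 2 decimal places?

Angular distance δ = d/R = 3823/6371 = 0.60006 rad; initial bearing θ = 2.2689 rad.
sin φ₂ = sin φ₁ cos δ + cos φ₁ sin δ cos θ = (0.5736)(0.8253) + (0.8192)(0.5647)(-0.6428) = 0.1760, so φ₂ = 10.14°.
Δλ = atan2(sin θ sin δ cos φ₁, cos δ − sin φ₁ sin φ₂) = atan2(0.3543, 0.7243) = 26.068°.
λ₂ = 106.970° + 26.068° = 133.04°.

10.14°, 133.04°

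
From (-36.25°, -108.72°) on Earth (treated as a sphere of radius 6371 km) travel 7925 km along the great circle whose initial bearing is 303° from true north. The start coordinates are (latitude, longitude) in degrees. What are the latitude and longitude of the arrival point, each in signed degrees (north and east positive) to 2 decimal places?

Angular distance δ = d/R = 7925/6371 = 1.24392 rad; initial bearing θ = 5.2883 rad.
sin φ₂ = sin φ₁ cos δ + cos φ₁ sin δ cos θ = (-0.5913)(0.3211) + (0.8064)(0.9470)(0.5446) = 0.2261, so φ₂ = 13.07°.
Δλ = atan2(sin θ sin δ cos φ₁, cos δ − sin φ₁ sin φ₂) = atan2(-0.6405, 0.4548) = -54.625°.
λ₂ = -108.720° − 54.625° = -163.34°.

13.07°, -163.34°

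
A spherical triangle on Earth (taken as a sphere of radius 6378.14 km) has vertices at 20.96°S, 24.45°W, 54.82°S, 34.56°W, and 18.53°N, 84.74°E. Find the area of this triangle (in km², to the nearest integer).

Side lengths (central angles): a = 2.1260, b = 1.9875, c = 0.6058 rad; semiperimeter s = 2.3596.
By l'Huilier's theorem, tan(E/4) = √[tan(s/2) tan((s−a)/2) tan((s−b)/2) tan((s−c)/2)], giving spherical excess E = 0.9943 rad.
Area = E·R² = 0.9943 × (6378.14)² ≈ 40449137 km².

40449137 km²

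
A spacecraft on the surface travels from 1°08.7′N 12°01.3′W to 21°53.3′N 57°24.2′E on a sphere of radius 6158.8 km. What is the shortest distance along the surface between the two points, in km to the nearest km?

Let φ₁ = 0.0200 rad, φ₂ = 0.3820 rad, and Δλ = 1.2117 rad.
cos c = sin φ₁ sin φ₂ + cos φ₁ cos φ₂ cos Δλ = (0.0200)(0.3728) + (0.9998)(0.9279)(0.3514) = 0.33348,
so c = arccos(0.33348) = 1.23080 rad.
Distance = R·c = 6158.8 × 1.2308 ≈ 7580 km.

7580 km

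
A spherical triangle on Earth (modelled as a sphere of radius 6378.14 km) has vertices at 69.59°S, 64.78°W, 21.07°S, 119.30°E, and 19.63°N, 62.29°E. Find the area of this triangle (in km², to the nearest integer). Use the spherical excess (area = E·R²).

Side lengths (central angles): a = 1.2049, b = 2.1093, c = 1.5585 rad; semiperimeter s = 2.4363.
By l'Huilier's theorem, tan(E/4) = √[tan(s/2) tan((s−a)/2) tan((s−b)/2) tan((s−c)/2)], giving spherical excess E = 1.4731 rad.
Area = E·R² = 1.4731 × (6378.14)² ≈ 59926573 km².

59926573 km²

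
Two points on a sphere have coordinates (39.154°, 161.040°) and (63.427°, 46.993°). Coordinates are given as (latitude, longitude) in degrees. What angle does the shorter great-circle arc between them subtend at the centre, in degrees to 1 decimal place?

65.0°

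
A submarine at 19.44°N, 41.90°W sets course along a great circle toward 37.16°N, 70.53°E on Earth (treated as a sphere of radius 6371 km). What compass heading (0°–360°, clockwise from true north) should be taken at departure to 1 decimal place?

47.7°

Δλ = 112.430° = 1.9623 rad.
y = sin Δλ · cos φ₂ = (0.9243)(0.7970) = 0.7367
x = cos φ₁ sin φ₂ − sin φ₁ cos φ₂ cos Δλ = (0.9430)(0.6040) − (0.3328)(0.7970)(-0.3816) = 0.6708
θ = atan2(y, x) = 47.68°, so the bearing is 47.7°.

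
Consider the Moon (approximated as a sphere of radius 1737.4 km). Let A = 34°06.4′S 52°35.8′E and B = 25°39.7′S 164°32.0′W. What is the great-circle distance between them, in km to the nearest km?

In radians: φ₁ = -0.5953, φ₂ = -0.4479, Δλ = 142.870° = 2.4936 rad.
cos c = sin φ₁ sin φ₂ + cos φ₁ cos φ₂ cos Δλ = (-0.5607)(-0.4331) + (0.8280)(0.9014)(-0.7973) = -0.35219,
so c = arccos(-0.35219) = 1.93071 rad.
Distance = R·c = 1737.4 × 1.9307 ≈ 3354 km.

3354 km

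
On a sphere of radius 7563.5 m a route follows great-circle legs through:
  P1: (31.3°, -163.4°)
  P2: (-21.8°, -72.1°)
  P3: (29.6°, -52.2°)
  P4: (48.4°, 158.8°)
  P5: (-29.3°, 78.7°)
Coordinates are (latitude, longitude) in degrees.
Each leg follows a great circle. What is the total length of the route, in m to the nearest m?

47482 m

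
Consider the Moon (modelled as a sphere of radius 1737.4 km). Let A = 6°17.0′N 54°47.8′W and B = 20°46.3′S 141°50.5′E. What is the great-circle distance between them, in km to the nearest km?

4801 km

Let φ₁ = 0.1097 rad, φ₂ = -0.3625 rad, and Δλ = -2.8512 rad.
cos c = sin φ₁ sin φ₂ + cos φ₁ cos φ₂ cos Δλ = (0.1094)(-0.3546) + (0.9940)(0.9350)(-0.9581) = -0.92929,
so c = arccos(-0.92929) = 2.76327 rad.
Distance = R·c = 1737.4 × 2.7633 ≈ 4801 km.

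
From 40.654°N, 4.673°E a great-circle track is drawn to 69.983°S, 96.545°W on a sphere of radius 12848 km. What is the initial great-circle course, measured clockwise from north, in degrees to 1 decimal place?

206.6°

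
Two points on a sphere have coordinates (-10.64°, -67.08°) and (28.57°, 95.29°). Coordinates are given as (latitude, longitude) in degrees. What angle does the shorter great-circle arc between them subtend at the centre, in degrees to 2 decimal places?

In radians: φ₁ = -0.1857, φ₂ = 0.4986, Δλ = 162.370° = 2.8339 rad.
Haversine: a = sin²(Δφ/2) + cos φ₁ cos φ₂ sin²(Δλ/2) = 0.1126 + (0.9828)(0.8782)(0.9765) = 0.95545.
Central angle c = 2·arcsin(√a) = 2.71624 rad.
So the angular separation is 155.63°.

155.63°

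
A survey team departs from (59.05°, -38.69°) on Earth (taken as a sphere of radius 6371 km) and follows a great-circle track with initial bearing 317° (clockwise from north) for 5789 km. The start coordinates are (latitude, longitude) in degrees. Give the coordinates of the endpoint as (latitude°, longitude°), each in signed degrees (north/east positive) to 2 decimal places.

55.48°, -147.05°

Angular distance δ = d/R = 5789/6371 = 0.90865 rad; initial bearing θ = 5.5327 rad.
sin φ₂ = sin φ₁ cos δ + cos φ₁ sin δ cos θ = (0.8576)(0.6148) + (0.5143)(0.7887)(0.7314) = 0.8239, so φ₂ = 55.48°.
Δλ = atan2(sin θ sin δ cos φ₁, cos δ − sin φ₁ sin φ₂) = atan2(-0.2766, -0.0918) = -108.357°.
λ₂ = -38.690° − 108.357° = -147.05°.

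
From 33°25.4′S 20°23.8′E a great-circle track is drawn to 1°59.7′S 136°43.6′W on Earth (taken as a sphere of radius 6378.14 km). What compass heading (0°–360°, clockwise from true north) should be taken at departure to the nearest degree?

216°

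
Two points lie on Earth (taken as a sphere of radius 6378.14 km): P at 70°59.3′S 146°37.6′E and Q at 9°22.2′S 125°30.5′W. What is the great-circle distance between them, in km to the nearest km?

8956 km

With latitudes φ₁ = -70.988°, φ₂ = -9.370° and longitude difference Δλ = 87.865°:
Haversine: a = sin²(Δφ/2) + cos φ₁ cos φ₂ sin²(Δλ/2) = 0.2623 + (0.3258)(0.9867)(0.4814) = 0.41705.
Central angle c = 2·arcsin(√a) = 1.40412 rad.
Distance = R·c = 6378.14 × 1.4041 ≈ 8956 km.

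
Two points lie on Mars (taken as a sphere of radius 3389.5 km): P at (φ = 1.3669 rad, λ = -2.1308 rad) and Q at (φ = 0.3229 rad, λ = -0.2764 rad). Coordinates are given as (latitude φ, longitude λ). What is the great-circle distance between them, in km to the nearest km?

Let φ₁ = 1.3669 rad, φ₂ = 0.3229 rad, and Δλ = 1.8544 rad.
Haversine: a = sin²(Δφ/2) + cos φ₁ cos φ₂ sin²(Δλ/2) = 0.2486 + (0.2025)(0.9483)(0.6399) = 0.37149.
Central angle c = 2·arcsin(√a) = 1.31087 rad.
Distance = R·c = 3389.5 × 1.3109 ≈ 4443 km.

4443 km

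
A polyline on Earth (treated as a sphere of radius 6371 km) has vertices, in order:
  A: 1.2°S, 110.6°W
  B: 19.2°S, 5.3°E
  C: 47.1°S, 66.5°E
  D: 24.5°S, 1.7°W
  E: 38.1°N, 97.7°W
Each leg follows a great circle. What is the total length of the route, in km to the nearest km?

37536 km

Leg A→B: central angle 1.9884 rad, distance 12667.8 km.
Leg B→C: central angle 0.9877 rad, distance 6292.7 km.
Leg C→D: central angle 1.0077 rad, distance 6420.0 km.
Leg D→E: central angle 1.9079 rad, distance 12155.1 km.
Total: 12667.8 + 6292.7 + 6420.0 + 12155.1 ≈ 37536 km.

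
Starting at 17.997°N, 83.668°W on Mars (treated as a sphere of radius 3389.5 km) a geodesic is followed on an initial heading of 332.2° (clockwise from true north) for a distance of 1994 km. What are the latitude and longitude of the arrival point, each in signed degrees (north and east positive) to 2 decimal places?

46.38°, -105.70°

Angular distance δ = d/R = 1994/3389.5 = 0.58829 rad; initial bearing θ = 5.7980 rad.
sin φ₂ = sin φ₁ cos δ + cos φ₁ sin δ cos θ = (0.3090)(0.8319) + (0.9511)(0.5549)(0.8846) = 0.7239, so φ₂ = 46.38°.
Δλ = atan2(sin θ sin δ cos φ₁, cos δ − sin φ₁ sin φ₂) = atan2(-0.2462, 0.6082) = -22.033°.
λ₂ = -83.668° − 22.033° = -105.70°.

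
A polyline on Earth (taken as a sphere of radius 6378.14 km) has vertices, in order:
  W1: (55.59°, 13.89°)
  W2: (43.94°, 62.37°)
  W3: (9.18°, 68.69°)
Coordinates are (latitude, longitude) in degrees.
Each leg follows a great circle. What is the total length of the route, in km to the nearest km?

Leg W1→W2: central angle 0.5694 rad, distance 3631.8 km.
Leg W2→W3: central angle 0.6142 rad, distance 3917.5 km.
Total: 3631.8 + 3917.5 ≈ 7549 km.

7549 km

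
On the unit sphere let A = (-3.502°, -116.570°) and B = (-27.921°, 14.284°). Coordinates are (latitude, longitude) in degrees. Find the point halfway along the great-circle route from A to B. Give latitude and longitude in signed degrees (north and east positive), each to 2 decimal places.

The central angle between A and B is δ = 2.1511 rad.
With f = 0.5, the slerp weights are sin((1−f)δ)/sin δ = 1.0521 and sin(fδ)/sin δ = 1.0521.
Weighted sum of the unit vectors: (1.0521)·(-0.4465,-0.8927,-0.0611) + (1.0521)·(0.8563,0.2180,-0.4683) = (0.4312, -0.7099, -0.5569).
Converting back: φ = atan2(z, √(x²+y²)) = -33.84°, λ = atan2(y, x) = -58.73°.

-33.84°, -58.73°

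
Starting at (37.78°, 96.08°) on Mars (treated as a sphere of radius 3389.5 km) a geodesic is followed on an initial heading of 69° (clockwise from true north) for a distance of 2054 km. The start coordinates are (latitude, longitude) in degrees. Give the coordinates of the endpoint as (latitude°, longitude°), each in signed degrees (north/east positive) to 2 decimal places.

41.67°, 141.47°

Angular distance δ = d/R = 2054/3389.5 = 0.60599 rad; initial bearing θ = 1.2043 rad.
sin φ₂ = sin φ₁ cos δ + cos φ₁ sin δ cos θ = (0.6126)(0.8219) + (0.7904)(0.5696)(0.3584) = 0.6649, so φ₂ = 41.67°.
Δλ = atan2(sin θ sin δ cos φ₁, cos δ − sin φ₁ sin φ₂) = atan2(0.4203, 0.4146) = 45.388°.
λ₂ = 96.080° + 45.388° = 141.47°.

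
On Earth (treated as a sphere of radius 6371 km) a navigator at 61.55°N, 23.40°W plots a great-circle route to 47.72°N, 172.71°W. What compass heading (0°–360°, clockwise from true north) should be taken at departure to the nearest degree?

With φ₁ = 1.0743, φ₂ = 0.8329, Δλ = -2.6060 rad, the forward-azimuth formula gives
θ = atan2( sin Δλ cos φ₂ , cos φ₁ sin φ₂ − sin φ₁ cos φ₂ cos Δλ ) = atan2(-0.3434, 0.8611) = -21.74°.
Adding 360° brings this into [0°, 360°): 338°.

338°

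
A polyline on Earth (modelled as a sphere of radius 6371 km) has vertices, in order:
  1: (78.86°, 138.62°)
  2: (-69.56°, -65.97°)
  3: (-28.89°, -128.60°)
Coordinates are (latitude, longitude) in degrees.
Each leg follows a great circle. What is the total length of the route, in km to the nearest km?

24724 km

Leg 1→2: central angle 2.9450 rad, distance 18762.6 km.
Leg 2→3: central angle 0.9357 rad, distance 5961.1 km.
Total: 18762.6 + 5961.1 ≈ 24724 km.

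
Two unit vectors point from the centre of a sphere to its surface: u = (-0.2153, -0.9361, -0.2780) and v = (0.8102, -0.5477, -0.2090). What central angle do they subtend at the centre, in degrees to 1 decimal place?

u·v = 0.3964; |u| = 1.0000, |v| = 1.0000.
cos θ = (u·v)/(|u||v|) = 0.3964, so θ = 66.6°.

66.6°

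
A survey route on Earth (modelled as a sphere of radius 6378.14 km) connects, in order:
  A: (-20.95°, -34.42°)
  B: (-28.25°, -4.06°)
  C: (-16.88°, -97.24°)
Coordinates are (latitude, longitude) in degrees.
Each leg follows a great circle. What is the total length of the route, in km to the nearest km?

12609 km

Leg A→B: central angle 0.4969 rad, distance 3169.1 km.
Leg B→C: central angle 1.4800 rad, distance 9439.6 km.
Total: 3169.1 + 9439.6 ≈ 12609 km.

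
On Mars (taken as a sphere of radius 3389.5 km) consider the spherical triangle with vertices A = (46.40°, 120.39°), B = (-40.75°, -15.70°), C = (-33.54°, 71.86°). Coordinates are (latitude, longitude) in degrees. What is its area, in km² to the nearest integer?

Side lengths (central angles): a = 1.1728, b = 1.5903, c = 2.5850 rad; semiperimeter s = 2.6741.
By l'Huilier's theorem, tan(E/4) = √[tan(s/2) tan((s−a)/2) tan((s−b)/2) tan((s−c)/2)], giving spherical excess E = 1.2537 rad.
Area = E·R² = 1.2537 × (3389.5)² ≈ 14403215 km².

14403215 km²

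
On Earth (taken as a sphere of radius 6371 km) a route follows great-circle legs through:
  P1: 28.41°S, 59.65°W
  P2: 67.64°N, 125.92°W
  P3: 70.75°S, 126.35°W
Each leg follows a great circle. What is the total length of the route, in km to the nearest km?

27373 km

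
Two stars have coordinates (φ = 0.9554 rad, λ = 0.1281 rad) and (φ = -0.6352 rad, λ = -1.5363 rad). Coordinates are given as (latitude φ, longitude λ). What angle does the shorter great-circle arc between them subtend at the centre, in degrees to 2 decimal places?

121.87°

In radians: φ₁ = 0.9554, φ₂ = -0.6352, Δλ = -95.363° = -1.6644 rad.
cos c = sin φ₁ sin φ₂ + cos φ₁ cos φ₂ cos Δλ = (0.8165)(-0.5933) + (0.5773)(0.8050)(-0.0935) = -0.52792,
so c = arccos(-0.52792) = 2.12695 rad.
So the angular separation is 121.87°.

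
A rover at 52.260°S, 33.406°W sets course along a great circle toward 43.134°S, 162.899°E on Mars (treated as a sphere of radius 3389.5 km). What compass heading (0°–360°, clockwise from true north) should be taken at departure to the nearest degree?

Δλ = -163.695° = -2.8570 rad.
y = sin Δλ · cos φ₂ = (-0.2808)(0.7298) = -0.2049
x = cos φ₁ sin φ₂ − sin φ₁ cos φ₂ cos Δλ = (0.6121)(-0.6837) − (-0.7908)(0.7298)(-0.9598) = -0.9724
θ = atan2(y, x) = -168.10°; adding 360° gives 192°.

192°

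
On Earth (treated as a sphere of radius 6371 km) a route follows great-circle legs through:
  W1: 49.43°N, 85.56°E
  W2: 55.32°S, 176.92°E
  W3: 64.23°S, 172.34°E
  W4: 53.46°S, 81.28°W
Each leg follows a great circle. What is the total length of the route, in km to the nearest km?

20896 km

Leg W1→W2: central angle 2.2568 rad, distance 14378.0 km.
Leg W2→W3: central angle 0.1605 rad, distance 1022.7 km.
Leg W3→W4: central angle 0.8625 rad, distance 5495.0 km.
Total: 14378.0 + 1022.7 + 5495.0 ≈ 20896 km.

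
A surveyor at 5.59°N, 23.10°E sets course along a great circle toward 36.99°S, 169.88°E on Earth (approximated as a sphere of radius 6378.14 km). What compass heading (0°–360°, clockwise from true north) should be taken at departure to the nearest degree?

141°

Δλ = 146.780° = 2.5618 rad.
y = sin Δλ · cos φ₂ = (0.5479)(0.7987) = 0.4376
x = cos φ₁ sin φ₂ − sin φ₁ cos φ₂ cos Δλ = (0.9952)(-0.6017) − (0.0974)(0.7987)(-0.8366) = -0.5337
θ = atan2(y, x) = 140.65°, so the bearing is 141°.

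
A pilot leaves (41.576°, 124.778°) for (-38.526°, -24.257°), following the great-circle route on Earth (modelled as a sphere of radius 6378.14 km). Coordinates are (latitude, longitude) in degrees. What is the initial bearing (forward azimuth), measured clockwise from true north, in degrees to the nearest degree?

267°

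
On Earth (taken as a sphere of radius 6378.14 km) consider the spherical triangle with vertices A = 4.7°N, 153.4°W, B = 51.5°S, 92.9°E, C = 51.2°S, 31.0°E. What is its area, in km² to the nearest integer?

Side lengths (central angles): a = 0.6540, b = 2.3275, c = 1.8897 rad; semiperimeter s = 2.4356.
By l'Huilier's theorem, tan(E/4) = √[tan(s/2) tan((s−a)/2) tan((s−b)/2) tan((s−c)/2)], giving spherical excess E = 0.8871 rad.
Area = E·R² = 0.8871 × (6378.14)² ≈ 36085966 km².

36085966 km²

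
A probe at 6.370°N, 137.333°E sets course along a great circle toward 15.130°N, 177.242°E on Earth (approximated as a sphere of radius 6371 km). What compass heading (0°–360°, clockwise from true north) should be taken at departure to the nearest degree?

Δλ = 39.909° = 0.6965 rad.
y = sin Δλ · cos φ₂ = (0.6416)(0.9653) = 0.6193
x = cos φ₁ sin φ₂ − sin φ₁ cos φ₂ cos Δλ = (0.9938)(0.2610) − (0.1109)(0.9653)(0.7671) = 0.1772
θ = atan2(y, x) = 74.03°, so the bearing is 74°.

74°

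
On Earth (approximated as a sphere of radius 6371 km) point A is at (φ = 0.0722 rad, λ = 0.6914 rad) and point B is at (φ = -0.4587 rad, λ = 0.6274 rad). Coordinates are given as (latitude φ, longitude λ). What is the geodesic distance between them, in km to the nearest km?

Let φ₁ = 0.0722 rad, φ₂ = -0.4587 rad, and Δλ = -0.0640 rad.
cos c = sin φ₁ sin φ₂ + cos φ₁ cos φ₂ cos Δλ = (0.0721)(-0.4428) + (0.9974)(0.8966)(0.9980) = 0.86052,
so c = arccos(0.86052) = 0.53451 rad.
Distance = R·c = 6371 × 0.5345 ≈ 3405 km.

3405 km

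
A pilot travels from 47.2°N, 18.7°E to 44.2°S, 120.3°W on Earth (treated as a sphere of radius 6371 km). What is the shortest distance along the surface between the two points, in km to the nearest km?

16850 km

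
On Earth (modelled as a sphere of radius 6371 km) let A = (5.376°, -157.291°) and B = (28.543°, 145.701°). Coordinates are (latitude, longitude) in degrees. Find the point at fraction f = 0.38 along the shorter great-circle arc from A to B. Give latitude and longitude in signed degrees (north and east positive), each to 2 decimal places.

16.09°, -177.20°

The central angle between A and B is δ = 1.0228 rad.
With f = 0.38, the slerp weights are sin((1−f)δ)/sin δ = 0.6941 and sin(fδ)/sin δ = 0.4440.
Weighted sum of the unit vectors: (0.6941)·(-0.9184,-0.3844,0.0937) + (0.4440)·(-0.7257,0.4950,0.4778) = (-0.9597, -0.0470, 0.2772).
Converting back: φ = atan2(z, √(x²+y²)) = 16.09°, λ = atan2(y, x) = -177.20°.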